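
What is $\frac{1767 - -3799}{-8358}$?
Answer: $- \frac{2783}{4179} \approx -0.66595$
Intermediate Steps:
$\frac{1767 - -3799}{-8358} = \left(1767 + 3799\right) \left(- \frac{1}{8358}\right) = 5566 \left(- \frac{1}{8358}\right) = - \frac{2783}{4179}$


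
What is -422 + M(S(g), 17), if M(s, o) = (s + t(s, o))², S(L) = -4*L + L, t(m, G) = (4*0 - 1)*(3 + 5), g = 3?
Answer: -133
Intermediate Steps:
t(m, G) = -8 (t(m, G) = (0 - 1)*8 = -1*8 = -8)
S(L) = -3*L
M(s, o) = (-8 + s)² (M(s, o) = (s - 8)² = (-8 + s)²)
-422 + M(S(g), 17) = -422 + (-8 - 3*3)² = -422 + (-8 - 9)² = -422 + (-17)² = -422 + 289 = -133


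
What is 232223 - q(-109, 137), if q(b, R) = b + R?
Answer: 232195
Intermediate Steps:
q(b, R) = R + b
232223 - q(-109, 137) = 232223 - (137 - 109) = 232223 - 1*28 = 232223 - 28 = 232195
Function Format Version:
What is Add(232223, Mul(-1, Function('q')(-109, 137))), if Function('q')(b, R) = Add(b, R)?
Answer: 232195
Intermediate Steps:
Function('q')(b, R) = Add(R, b)
Add(232223, Mul(-1, Function('q')(-109, 137))) = Add(232223, Mul(-1, Add(137, -109))) = Add(232223, Mul(-1, 28)) = Add(232223, -28) = 232195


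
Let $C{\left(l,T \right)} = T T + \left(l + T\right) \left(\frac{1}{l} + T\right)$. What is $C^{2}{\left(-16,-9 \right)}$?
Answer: $\frac{24216241}{256} \approx 94595.0$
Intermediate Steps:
$C{\left(l,T \right)} = T^{2} + \left(T + l\right) \left(T + \frac{1}{l}\right)$
$C^{2}{\left(-16,-9 \right)} = \left(1 + 2 \left(-9\right)^{2} - -144 - \frac{9}{-16}\right)^{2} = \left(1 + 2 \cdot 81 + 144 - - \frac{9}{16}\right)^{2} = \left(1 + 162 + 144 + \frac{9}{16}\right)^{2} = \left(\frac{4921}{16}\right)^{2} = \frac{24216241}{256}$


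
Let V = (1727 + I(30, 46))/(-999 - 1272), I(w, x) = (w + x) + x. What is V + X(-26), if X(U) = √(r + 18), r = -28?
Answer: -1849/2271 + I*√10 ≈ -0.81418 + 3.1623*I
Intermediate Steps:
X(U) = I*√10 (X(U) = √(-28 + 18) = √(-10) = I*√10)
I(w, x) = w + 2*x
V = -1849/2271 (V = (1727 + (30 + 2*46))/(-999 - 1272) = (1727 + (30 + 92))/(-2271) = (1727 + 122)*(-1/2271) = 1849*(-1/2271) = -1849/2271 ≈ -0.81418)
V + X(-26) = -1849/2271 + I*√10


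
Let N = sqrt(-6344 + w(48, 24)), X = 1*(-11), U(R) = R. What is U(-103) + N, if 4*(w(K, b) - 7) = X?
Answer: -103 + I*sqrt(25359)/2 ≈ -103.0 + 79.623*I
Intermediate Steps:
X = -11
w(K, b) = 17/4 (w(K, b) = 7 + (1/4)*(-11) = 7 - 11/4 = 17/4)
N = I*sqrt(25359)/2 (N = sqrt(-6344 + 17/4) = sqrt(-25359/4) = I*sqrt(25359)/2 ≈ 79.623*I)
U(-103) + N = -103 + I*sqrt(25359)/2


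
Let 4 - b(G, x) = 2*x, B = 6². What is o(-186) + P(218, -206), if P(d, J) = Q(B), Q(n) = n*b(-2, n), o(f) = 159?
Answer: -2289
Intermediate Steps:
B = 36
b(G, x) = 4 - 2*x
Q(n) = n*(4 - 2*n)
P(d, J) = -2448 (P(d, J) = 2*36*(2 - 1*36) = 2*36*(2 - 36) = 2*36*(-34) = -2448)
o(-186) + P(218, -206) = 159 - 2448 = -2289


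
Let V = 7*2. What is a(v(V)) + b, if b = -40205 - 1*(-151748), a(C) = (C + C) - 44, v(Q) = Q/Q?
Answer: 111501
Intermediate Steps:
V = 14
v(Q) = 1
a(C) = -44 + 2*C (a(C) = 2*C - 44 = -44 + 2*C)
b = 111543 (b = -40205 + 151748 = 111543)
a(v(V)) + b = (-44 + 2*1) + 111543 = (-44 + 2) + 111543 = -42 + 111543 = 111501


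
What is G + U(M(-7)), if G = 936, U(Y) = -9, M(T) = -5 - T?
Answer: 927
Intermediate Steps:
G + U(M(-7)) = 936 - 9 = 927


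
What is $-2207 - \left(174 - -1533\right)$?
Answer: $-3914$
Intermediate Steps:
$-2207 - \left(174 - -1533\right) = -2207 - \left(174 + 1533\right) = -2207 - 1707 = -3914$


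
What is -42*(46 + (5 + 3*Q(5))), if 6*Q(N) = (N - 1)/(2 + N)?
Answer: -2154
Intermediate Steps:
Q(N) = (-1 + N)/(6*(2 + N)) (Q(N) = ((N - 1)/(2 + N))/6 = ((-1 + N)/(2 + N))/6 = (-1 + N)/(6*(2 + N)))
-42*(46 + (5 + 3*Q(5))) = -42*(46 + (5 + 3*((-1 + 5)/(6*(2 + 5))))) = -42*(46 + (5 + 3*((1/6)*4/7))) = -42*(46 + (5 + 3*((1/6)*(1/7)*4))) = -42*(46 + (5 + 3*(2/21))) = -42*(46 + (5 + 2/7)) = -42*(46 + 37/7) = -42*359/7 = -2154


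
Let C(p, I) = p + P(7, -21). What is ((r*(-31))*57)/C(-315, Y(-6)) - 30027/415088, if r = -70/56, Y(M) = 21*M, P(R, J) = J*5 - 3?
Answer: -309842347/58527408 ≈ -5.2940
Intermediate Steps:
P(R, J) = -3 + 5*J (P(R, J) = 5*J - 3 = -3 + 5*J)
r = -5/4 (r = -70*1/56 = -5/4 ≈ -1.2500)
C(p, I) = -108 + p (C(p, I) = p + (-3 + 5*(-21)) = p + (-3 - 105) = p - 108 = -108 + p)
((r*(-31))*57)/C(-315, Y(-6)) - 30027/415088 = (-5/4*(-31)*57)/(-108 - 315) - 30027/415088 = ((155/4)*57)/(-423) - 30027*1/415088 = (8835/4)*(-1/423) - 30027/415088 = -2945/564 - 30027/415088 = -309842347/58527408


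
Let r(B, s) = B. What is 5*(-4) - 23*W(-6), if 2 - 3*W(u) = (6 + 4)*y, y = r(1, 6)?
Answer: 124/3 ≈ 41.333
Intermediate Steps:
y = 1
W(u) = -8/3 (W(u) = ⅔ - (6 + 4)/3 = ⅔ - 10/3 = -8/3)
5*(-4) - 23*W(-6) = 5*(-4) - 23*(-8/3) = -20 + 184/3 = 124/3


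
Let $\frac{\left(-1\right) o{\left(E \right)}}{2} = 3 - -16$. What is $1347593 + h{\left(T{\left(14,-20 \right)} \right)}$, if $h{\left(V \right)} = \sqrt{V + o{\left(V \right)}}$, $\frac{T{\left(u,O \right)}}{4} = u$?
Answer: $1347593 + 3 \sqrt{2} \approx 1.3476 \cdot 10^{6}$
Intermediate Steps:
$T{\left(u,O \right)} = 4 u$
$o{\left(E \right)} = -38$ ($o{\left(E \right)} = - 2 \left(3 - -16\right) = - 2 \left(3 + 16\right) = \left(-2\right) 19 = -38$)
$h{\left(V \right)} = \sqrt{-38 + V}$ ($h{\left(V \right)} = \sqrt{V - 38} = \sqrt{-38 + V}$)
$1347593 + h{\left(T{\left(14,-20 \right)} \right)} = 1347593 + \sqrt{-38 + 4 \cdot 14} = 1347593 + \sqrt{-38 + 56} = 1347593 + \sqrt{18} = 1347593 + 3 \sqrt{2}$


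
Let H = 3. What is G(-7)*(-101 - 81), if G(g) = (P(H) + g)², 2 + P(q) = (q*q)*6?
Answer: -368550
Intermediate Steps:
P(q) = -2 + 6*q² (P(q) = -2 + (q*q)*6 = -2 + q²*6 = -2 + 6*q²)
G(g) = (52 + g)² (G(g) = ((-2 + 6*3²) + g)² = ((-2 + 6*9) + g)² = ((-2 + 54) + g)² = (52 + g)²)
G(-7)*(-101 - 81) = (52 - 7)²*(-101 - 81) = 45²*(-182) = 2025*(-182) = -368550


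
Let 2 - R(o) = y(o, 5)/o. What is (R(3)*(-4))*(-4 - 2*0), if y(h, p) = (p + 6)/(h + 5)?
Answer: 74/3 ≈ 24.667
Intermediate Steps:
y(h, p) = (6 + p)/(5 + h)
R(o) = 2 - 11/(o*(5 + o)) (R(o) = 2 - (6 + 5)/(5 + o)/o = 2 - 11/(5 + o)/o = 2 - 11/(o*(5 + o)))
(R(3)*(-4))*(-4 - 2*0) = (((-11 + 2*3*(5 + 3))/(3*(5 + 3)))*(-4))*(-4 - 2*0) = (((1/3)*(-11 + 2*3*8)/8)*(-4))*(-4 + 0) = (((1/3)*(1/8)*(-11 + 48))*(-4))*(-4) = (((1/3)*(1/8)*37)*(-4))*(-4) = ((37/24)*(-4))*(-4) = -37/6*(-4) = 74/3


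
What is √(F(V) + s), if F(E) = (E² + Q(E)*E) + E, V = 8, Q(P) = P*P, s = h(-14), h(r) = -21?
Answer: √563 ≈ 23.728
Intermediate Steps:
s = -21
Q(P) = P²
F(E) = E + E² + E³ (F(E) = (E² + E²*E) + E = (E² + E³) + E = E + E² + E³)
√(F(V) + s) = √(8*(1 + 8 + 8²) - 21) = √(8*(1 + 8 + 64) - 21) = √(8*73 - 21) = √(584 - 21) = √563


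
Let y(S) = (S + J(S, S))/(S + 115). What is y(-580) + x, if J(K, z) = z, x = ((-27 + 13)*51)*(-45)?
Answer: 2988322/93 ≈ 32133.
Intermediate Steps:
x = 32130 (x = -14*51*(-45) = -714*(-45) = 32130)
y(S) = 2*S/(115 + S) (y(S) = (S + S)/(S + 115) = (2*S)/(115 + S) = 2*S/(115 + S))
y(-580) + x = 2*(-580)/(115 - 580) + 32130 = 2*(-580)/(-465) + 32130 = 2*(-580)*(-1/465) + 32130 = 232/93 + 32130 = 2988322/93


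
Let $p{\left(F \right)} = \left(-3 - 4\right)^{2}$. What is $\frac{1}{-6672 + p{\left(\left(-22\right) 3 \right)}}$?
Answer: $- \frac{1}{6623} \approx -0.00015099$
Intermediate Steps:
$p{\left(F \right)} = 49$ ($p{\left(F \right)} = \left(-7\right)^{2} = 49$)
$\frac{1}{-6672 + p{\left(\left(-22\right) 3 \right)}} = \frac{1}{-6672 + 49} = \frac{1}{-6623} = - \frac{1}{6623}$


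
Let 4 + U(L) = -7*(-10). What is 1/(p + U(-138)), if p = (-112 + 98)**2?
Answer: 1/262 ≈ 0.0038168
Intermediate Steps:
U(L) = 66 (U(L) = -4 - 7*(-10) = -4 + 70 = 66)
p = 196 (p = (-14)**2 = 196)
1/(p + U(-138)) = 1/(196 + 66) = 1/262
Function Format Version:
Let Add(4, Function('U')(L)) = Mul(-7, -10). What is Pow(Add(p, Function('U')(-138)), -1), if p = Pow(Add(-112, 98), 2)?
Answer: Rational(1, 262) ≈ 0.0038168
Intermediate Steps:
Function('U')(L) = 66 (Function('U')(L) = Add(-4, Mul(-7, -10)) = Add(-4, 70) = 66)
p = 196 (p = Pow(-14, 2) = 196)
Pow(Add(p, Function('U')(-138)), -1) = Pow(Add(196, 66), -1) = Pow(262, -1) = Rational(1, 262)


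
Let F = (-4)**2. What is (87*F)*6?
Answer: 8352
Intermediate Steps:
F = 16
(87*F)*6 = (87*16)*6 = 1392*6 = 8352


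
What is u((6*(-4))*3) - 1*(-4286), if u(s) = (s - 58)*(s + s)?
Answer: 23006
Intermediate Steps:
u(s) = 2*s*(-58 + s) (u(s) = (-58 + s)*(2*s) = 2*s*(-58 + s))
u((6*(-4))*3) - 1*(-4286) = 2*((6*(-4))*3)*(-58 + (6*(-4))*3) - 1*(-4286) = 2*(-24*3)*(-58 - 24*3) + 4286 = 2*(-72)*(-58 - 72) + 4286 = 2*(-72)*(-130) + 4286 = 18720 + 4286 = 23006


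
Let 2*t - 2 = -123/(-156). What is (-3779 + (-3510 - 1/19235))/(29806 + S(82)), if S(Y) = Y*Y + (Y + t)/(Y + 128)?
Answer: -29162414528/146153735211 ≈ -0.19953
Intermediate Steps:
t = 145/104 (t = 1 + (-123/(-156))/2 = 1 + (-123*(-1/156))/2 = 1 + (½)*(41/52) = 1 + 41/104 = 145/104 ≈ 1.3942)
S(Y) = Y² + (145/104 + Y)/(128 + Y) (S(Y) = Y*Y + (Y + 145/104)/(Y + 128) = Y² + (145/104 + Y)/(128 + Y))
(-3779 + (-3510 - 1/19235))/(29806 + S(82)) = (-3779 + (-3510 - 1/19235))/(29806 + (145/104 + 82 + 82³ + 128*82²)/(128 + 82)) = (-3779 + (-3510 - 1*1/19235))/(29806 + (145/104 + 82 + 551368 + 128*6724)/210) = (-3779 + (-3510 - 1/19235))/(29806 + (145/104 + 82 + 551368 + 860672)/210) = (-3779 - 67514851/19235)/(29806 + (1/210)*(146860833/104)) = -140203916/(19235*(29806 + 6993373/1040)) = -140203916/(19235*37991613/1040) = -140203916/19235*1040/37991613 = -29162414528/146153735211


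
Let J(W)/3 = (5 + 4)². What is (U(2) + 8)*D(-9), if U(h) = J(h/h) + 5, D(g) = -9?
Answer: -2304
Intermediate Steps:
J(W) = 243 (J(W) = 3*(5 + 4)² = 3*9² = 3*81 = 243)
U(h) = 248 (U(h) = 243 + 5 = 248)
(U(2) + 8)*D(-9) = (248 + 8)*(-9) = 256*(-9) = -2304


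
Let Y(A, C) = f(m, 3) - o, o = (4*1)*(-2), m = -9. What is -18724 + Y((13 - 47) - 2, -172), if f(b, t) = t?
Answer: -18713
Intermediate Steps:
o = -8 (o = 4*(-2) = -8)
Y(A, C) = 11 (Y(A, C) = 3 - 1*(-8) = 3 + 8 = 11)
-18724 + Y((13 - 47) - 2, -172) = -18724 + 11 = -18713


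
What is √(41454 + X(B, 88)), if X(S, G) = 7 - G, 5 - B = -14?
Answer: 3*√4597 ≈ 203.40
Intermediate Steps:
B = 19 (B = 5 - 1*(-14) = 5 + 14 = 19)
√(41454 + X(B, 88)) = √(41454 + (7 - 1*88)) = √(41454 + (7 - 88)) = √(41454 - 81) = √41373 = 3*√4597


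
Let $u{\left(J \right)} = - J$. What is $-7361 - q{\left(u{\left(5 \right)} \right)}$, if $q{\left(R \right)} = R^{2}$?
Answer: $-7386$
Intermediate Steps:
$-7361 - q{\left(u{\left(5 \right)} \right)} = -7361 - \left(\left(-1\right) 5\right)^{2} = -7361 - \left(-5\right)^{2} = -7361 - 25 = -7386$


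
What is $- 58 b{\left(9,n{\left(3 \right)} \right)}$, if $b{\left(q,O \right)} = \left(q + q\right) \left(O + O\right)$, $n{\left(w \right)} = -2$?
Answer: $4176$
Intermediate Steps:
$b{\left(q,O \right)} = 4 O q$ ($b{\left(q,O \right)} = 2 q 2 O = 4 O q$)
$- 58 b{\left(9,n{\left(3 \right)} \right)} = - 58 \cdot 4 \left(-2\right) 9 = \left(-58\right) \left(-72\right) = 4176$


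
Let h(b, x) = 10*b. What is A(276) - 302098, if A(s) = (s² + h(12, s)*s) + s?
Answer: -192526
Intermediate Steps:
A(s) = s² + 121*s (A(s) = (s² + (10*12)*s) + s = (s² + 120*s) + s = s² + 121*s)
A(276) - 302098 = 276*(121 + 276) - 302098 = 276*397 - 302098 = 109572 - 302098 = -192526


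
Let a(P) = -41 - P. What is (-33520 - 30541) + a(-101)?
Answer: -64001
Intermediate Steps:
(-33520 - 30541) + a(-101) = (-33520 - 30541) + (-41 - 1*(-101)) = -64061 + (-41 + 101) = -64061 + 60 = -64001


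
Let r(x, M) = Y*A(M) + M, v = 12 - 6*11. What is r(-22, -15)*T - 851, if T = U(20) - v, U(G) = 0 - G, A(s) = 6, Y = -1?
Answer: -1565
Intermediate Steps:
U(G) = -G
v = -54 (v = 12 - 66 = -54)
r(x, M) = -6 + M (r(x, M) = -1*6 + M = -6 + M)
T = 34 (T = -1*20 - 1*(-54) = -20 + 54 = 34)
r(-22, -15)*T - 851 = (-6 - 15)*34 - 851 = -21*34 - 851 = -714 - 851 = -1565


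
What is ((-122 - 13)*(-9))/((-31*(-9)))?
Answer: 135/31 ≈ 4.3548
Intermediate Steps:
((-122 - 13)*(-9))/((-31*(-9))) = -135*(-9)/279 = 1215*(1/279) = 135/31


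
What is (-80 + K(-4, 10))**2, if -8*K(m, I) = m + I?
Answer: 104329/16 ≈ 6520.6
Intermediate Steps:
K(m, I) = -I/8 - m/8 (K(m, I) = -(m + I)/8 = -(I + m)/8 = -I/8 - m/8)
(-80 + K(-4, 10))**2 = (-80 + (-1/8*10 - 1/8*(-4)))**2 = (-80 + (-5/4 + 1/2))**2 = (-80 - 3/4)**2 = (-323/4)**2 = 104329/16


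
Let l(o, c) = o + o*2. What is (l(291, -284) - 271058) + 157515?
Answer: -112670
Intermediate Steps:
l(o, c) = 3*o (l(o, c) = o + 2*o = 3*o)
(l(291, -284) - 271058) + 157515 = (3*291 - 271058) + 157515 = (873 - 271058) + 157515 = -270185 + 157515 = -112670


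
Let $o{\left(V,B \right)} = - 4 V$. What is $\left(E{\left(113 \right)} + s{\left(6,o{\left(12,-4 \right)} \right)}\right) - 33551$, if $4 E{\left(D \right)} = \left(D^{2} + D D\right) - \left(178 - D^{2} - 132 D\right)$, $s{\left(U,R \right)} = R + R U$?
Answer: $- \frac{82503}{4} \approx -20626.0$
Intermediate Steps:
$E{\left(D \right)} = - \frac{89}{2} + 33 D + \frac{3 D^{2}}{4}$ ($E{\left(D \right)} = \frac{\left(D^{2} + D D\right) - \left(178 - D^{2} - 132 D\right)}{4} = \frac{\left(D^{2} + D^{2}\right) + \left(-178 + D^{2} + 132 D\right)}{4} = \frac{2 D^{2} + \left(-178 + D^{2} + 132 D\right)}{4} = \frac{-178 + 3 D^{2} + 132 D}{4} = - \frac{89}{2} + 33 D + \frac{3 D^{2}}{4}$)
$\left(E{\left(113 \right)} + s{\left(6,o{\left(12,-4 \right)} \right)}\right) - 33551 = \left(\left(- \frac{89}{2} + 33 \cdot 113 + \frac{3 \cdot 113^{2}}{4}\right) + \left(-4\right) 12 \left(1 + 6\right)\right) - 33551 = \left(\left(- \frac{89}{2} + 3729 + \frac{3}{4} \cdot 12769\right) - 336\right) - 33551 = \left(\left(- \frac{89}{2} + 3729 + \frac{38307}{4}\right) - 336\right) - 33551 = \left(\frac{53045}{4} - 336\right) - 33551 = \frac{51701}{4} - 33551 = - \frac{82503}{4}$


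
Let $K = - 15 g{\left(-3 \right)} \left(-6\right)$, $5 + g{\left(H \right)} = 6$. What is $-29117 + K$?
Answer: $-29027$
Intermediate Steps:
$g{\left(H \right)} = 1$ ($g{\left(H \right)} = -5 + 6 = 1$)
$K = 90$ ($K = \left(-15\right) 1 \left(-6\right) = \left(-15\right) \left(-6\right) = 90$)
$-29117 + K = -29117 + 90 = -29027$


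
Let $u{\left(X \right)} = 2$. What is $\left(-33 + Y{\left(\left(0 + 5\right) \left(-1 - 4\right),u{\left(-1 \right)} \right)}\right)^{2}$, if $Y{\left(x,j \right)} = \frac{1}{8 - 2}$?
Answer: $\frac{38809}{36} \approx 1078.0$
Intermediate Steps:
$Y{\left(x,j \right)} = \frac{1}{6}$
$\left(-33 + Y{\left(\left(0 + 5\right) \left(-1 - 4\right),u{\left(-1 \right)} \right)}\right)^{2} = \left(-33 + \frac{1}{6}\right)^{2} = \left(- \frac{197}{6}\right)^{2} = \frac{38809}{36}$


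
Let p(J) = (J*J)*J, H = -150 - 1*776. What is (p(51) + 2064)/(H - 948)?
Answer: -134715/1874 ≈ -71.886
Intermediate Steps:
H = -926 (H = -150 - 776 = -926)
p(J) = J**3 (p(J) = J**2*J = J**3)
(p(51) + 2064)/(H - 948) = (51**3 + 2064)/(-926 - 948) = (132651 + 2064)/(-1874) = 134715*(-1/1874) = -134715/1874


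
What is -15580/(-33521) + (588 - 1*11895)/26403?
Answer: 10778931/295018321 ≈ 0.036536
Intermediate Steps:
-15580/(-33521) + (588 - 1*11895)/26403 = -15580*(-1/33521) + (588 - 11895)*(1/26403) = 15580/33521 - 11307*1/26403 = 15580/33521 - 3769/8801 = 10778931/295018321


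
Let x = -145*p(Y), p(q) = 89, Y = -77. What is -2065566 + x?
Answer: -2078471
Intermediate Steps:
x = -12905 (x = -145*89 = -12905)
-2065566 + x = -2065566 - 12905 = -2078471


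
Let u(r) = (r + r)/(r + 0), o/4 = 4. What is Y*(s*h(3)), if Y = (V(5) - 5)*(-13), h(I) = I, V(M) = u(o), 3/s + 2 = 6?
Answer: 351/4 ≈ 87.750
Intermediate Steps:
o = 16 (o = 4*4 = 16)
s = ¾ (s = 3/(-2 + 6) = 3/4 = 3*(¼) = ¾ ≈ 0.75000)
u(r) = 2 (u(r) = (2*r)/r = 2)
V(M) = 2
Y = 39 (Y = (2 - 5)*(-13) = -3*(-13) = 39)
Y*(s*h(3)) = 39*((¾)*3) = 39*(9/4) = 351/4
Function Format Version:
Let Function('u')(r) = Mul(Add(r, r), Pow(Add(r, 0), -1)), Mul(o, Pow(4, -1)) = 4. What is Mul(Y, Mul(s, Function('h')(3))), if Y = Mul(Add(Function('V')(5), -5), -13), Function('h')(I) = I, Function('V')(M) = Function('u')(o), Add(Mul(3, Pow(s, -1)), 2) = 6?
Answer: Rational(351, 4) ≈ 87.750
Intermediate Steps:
o = 16 (o = Mul(4, 4) = 16)
s = Rational(3, 4) (s = Mul(3, Pow(Add(-2, 6), -1)) = Mul(3, Pow(4, -1)) = Mul(3, Rational(1, 4)) = Rational(3, 4) ≈ 0.75000)
Function('u')(r) = 2 (Function('u')(r) = Mul(Mul(2, r), Pow(r, -1)) = 2)
Function('V')(M) = 2
Y = 39 (Y = Mul(Add(2, -5), -13) = Mul(-3, -13) = 39)
Mul(Y, Mul(s, Function('h')(3))) = Mul(39, Mul(Rational(3, 4), 3)) = Mul(39, Rational(9, 4)) = Rational(351, 4)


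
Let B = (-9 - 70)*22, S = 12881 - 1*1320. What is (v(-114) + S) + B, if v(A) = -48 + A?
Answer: 9661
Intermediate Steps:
S = 11561 (S = 12881 - 1320 = 11561)
B = -1738 (B = -79*22 = -1738)
(v(-114) + S) + B = ((-48 - 114) + 11561) - 1738 = (-162 + 11561) - 1738 = 11399 - 1738 = 9661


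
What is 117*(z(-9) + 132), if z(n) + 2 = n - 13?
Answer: 12636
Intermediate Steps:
z(n) = -15 + n (z(n) = -2 + (n - 13) = -2 + (-13 + n) = -15 + n)
117*(z(-9) + 132) = 117*((-15 - 9) + 132) = 117*(-24 + 132) = 117*108 = 12636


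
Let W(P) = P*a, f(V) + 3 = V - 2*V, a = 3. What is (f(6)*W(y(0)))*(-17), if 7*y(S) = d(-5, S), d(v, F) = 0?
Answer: 0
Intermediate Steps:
y(S) = 0 (y(S) = (1/7)*0 = 0)
f(V) = -3 - V (f(V) = -3 + (V - 2*V) = -3 - V)
W(P) = 3*P (W(P) = P*3 = 3*P)
(f(6)*W(y(0)))*(-17) = ((-3 - 1*6)*(3*0))*(-17) = ((-3 - 6)*0)*(-17) = -9*0*(-17) = 0*(-17) = 0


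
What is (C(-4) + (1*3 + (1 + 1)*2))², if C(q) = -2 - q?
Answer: 81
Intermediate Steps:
(C(-4) + (1*3 + (1 + 1)*2))² = ((-2 - 1*(-4)) + (1*3 + (1 + 1)*2))² = ((-2 + 4) + (3 + 2*2))² = (2 + (3 + 4))² = (2 + 7)² = 9² = 81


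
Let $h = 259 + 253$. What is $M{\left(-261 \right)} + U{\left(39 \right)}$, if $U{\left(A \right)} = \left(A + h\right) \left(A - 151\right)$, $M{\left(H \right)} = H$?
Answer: $-61973$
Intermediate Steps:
$h = 512$
$U{\left(A \right)} = \left(-151 + A\right) \left(512 + A\right)$ ($U{\left(A \right)} = \left(A + 512\right) \left(A - 151\right) = \left(512 + A\right) \left(-151 + A\right) = \left(-151 + A\right) \left(512 + A\right)$)
$M{\left(-261 \right)} + U{\left(39 \right)} = -261 + \left(-77312 + 39^{2} + 361 \cdot 39\right) = -261 + \left(-77312 + 1521 + 14079\right) = -261 - 61712 = -61973$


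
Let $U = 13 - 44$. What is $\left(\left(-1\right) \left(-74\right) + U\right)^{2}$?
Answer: $1849$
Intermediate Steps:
$U = -31$
$\left(\left(-1\right) \left(-74\right) + U\right)^{2} = \left(\left(-1\right) \left(-74\right) - 31\right)^{2} = \left(74 - 31\right)^{2} = 43^{2} = 1849$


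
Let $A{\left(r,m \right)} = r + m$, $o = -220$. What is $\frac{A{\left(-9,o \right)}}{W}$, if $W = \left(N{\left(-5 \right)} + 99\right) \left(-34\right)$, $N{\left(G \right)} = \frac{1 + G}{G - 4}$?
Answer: $\frac{2061}{30430} \approx 0.067729$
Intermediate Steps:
$N{\left(G \right)} = \frac{1 + G}{-4 + G}$
$A{\left(r,m \right)} = m + r$
$W = - \frac{30430}{9}$ ($W = \left(\frac{1 - 5}{-4 - 5} + 99\right) \left(-34\right) = \left(\frac{1}{-9} \left(-4\right) + 99\right) \left(-34\right) = \left(\left(- \frac{1}{9}\right) \left(-4\right) + 99\right) \left(-34\right) = \left(\frac{4}{9} + 99\right) \left(-34\right) = \frac{895}{9} \left(-34\right) = - \frac{30430}{9} \approx -3381.1$)
$\frac{A{\left(-9,o \right)}}{W} = \frac{-220 - 9}{- \frac{30430}{9}} = \left(-229\right) \left(- \frac{9}{30430}\right) = \frac{2061}{30430}$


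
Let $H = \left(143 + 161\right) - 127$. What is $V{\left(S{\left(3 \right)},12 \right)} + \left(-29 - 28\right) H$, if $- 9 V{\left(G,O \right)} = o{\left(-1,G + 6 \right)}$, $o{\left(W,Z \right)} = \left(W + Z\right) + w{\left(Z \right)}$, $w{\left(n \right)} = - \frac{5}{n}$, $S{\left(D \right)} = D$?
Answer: $- \frac{817276}{81} \approx -10090.0$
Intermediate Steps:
$o{\left(W,Z \right)} = W + Z - \frac{5}{Z}$ ($o{\left(W,Z \right)} = \left(W + Z\right) - \frac{5}{Z} = W + Z - \frac{5}{Z}$)
$V{\left(G,O \right)} = - \frac{5}{9} - \frac{G}{9} + \frac{5}{9 \left(6 + G\right)}$ ($V{\left(G,O \right)} = - \frac{-1 + \left(G + 6\right) - \frac{5}{G + 6}}{9} = - \frac{-1 + \left(6 + G\right) - \frac{5}{6 + G}}{9} = - \frac{5 + G - \frac{5}{6 + G}}{9} = - \frac{5}{9} - \frac{G}{9} + \frac{5}{9 \left(6 + G\right)}$)
$H = 177$ ($H = 304 - 127 = 177$)
$V{\left(S{\left(3 \right)},12 \right)} + \left(-29 - 28\right) H = \frac{5 - \left(5 + 3\right) \left(6 + 3\right)}{9 \left(6 + 3\right)} + \left(-29 - 28\right) 177 = \frac{5 - 8 \cdot 9}{9 \cdot 9} + \left(-29 - 28\right) 177 = \frac{1}{9} \cdot \frac{1}{9} \left(5 - 72\right) - 10089 = \frac{1}{9} \cdot \frac{1}{9} \left(-67\right) - 10089 = - \frac{67}{81} - 10089 = - \frac{817276}{81}$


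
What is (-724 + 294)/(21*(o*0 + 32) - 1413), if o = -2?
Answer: 430/741 ≈ 0.58030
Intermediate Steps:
(-724 + 294)/(21*(o*0 + 32) - 1413) = (-724 + 294)/(21*(-2*0 + 32) - 1413) = -430/(21*(0 + 32) - 1413) = -430/(21*32 - 1413) = -430/(672 - 1413) = -430/(-741) = -430*(-1/741) = 430/741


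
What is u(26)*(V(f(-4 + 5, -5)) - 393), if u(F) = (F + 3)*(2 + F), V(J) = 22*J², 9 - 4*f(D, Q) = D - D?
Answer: -457359/2 ≈ -2.2868e+5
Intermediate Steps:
f(D, Q) = 9/4 (f(D, Q) = 9/4 - (D - D)/4 = 9/4 - ¼*0 = 9/4 + 0 = 9/4)
u(F) = (2 + F)*(3 + F) (u(F) = (3 + F)*(2 + F) = (2 + F)*(3 + F))
u(26)*(V(f(-4 + 5, -5)) - 393) = (6 + 26² + 5*26)*(22*(9/4)² - 393) = (6 + 676 + 130)*(22*(81/16) - 393) = 812*(891/8 - 393) = 812*(-2253/8) = -457359/2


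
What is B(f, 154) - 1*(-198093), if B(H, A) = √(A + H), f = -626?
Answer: 198093 + 2*I*√118 ≈ 1.9809e+5 + 21.726*I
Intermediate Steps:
B(f, 154) - 1*(-198093) = √(154 - 626) - 1*(-198093) = √(-472) + 198093 = 2*I*√118 + 198093 = 198093 + 2*I*√118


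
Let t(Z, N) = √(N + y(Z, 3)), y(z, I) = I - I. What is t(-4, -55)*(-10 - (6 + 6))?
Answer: -22*I*√55 ≈ -163.16*I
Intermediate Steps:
y(z, I) = 0
t(Z, N) = √N (t(Z, N) = √(N + 0) = √N)
t(-4, -55)*(-10 - (6 + 6)) = √(-55)*(-10 - (6 + 6)) = (I*√55)*(-10 - 1*12) = (I*√55)*(-10 - 12) = (I*√55)*(-22) = -22*I*√55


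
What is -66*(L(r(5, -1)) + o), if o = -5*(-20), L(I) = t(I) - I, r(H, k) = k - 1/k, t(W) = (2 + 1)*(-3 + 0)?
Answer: -6006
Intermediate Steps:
t(W) = -9 (t(W) = 3*(-3) = -9)
L(I) = -9 - I
o = 100
-66*(L(r(5, -1)) + o) = -66*((-9 - (-1 - 1/(-1))) + 100) = -66*((-9 - (-1 - 1*(-1))) + 100) = -66*((-9 - (-1 + 1)) + 100) = -66*((-9 - 1*0) + 100) = -66*((-9 + 0) + 100) = -66*(-9 + 100) = -66*91 = -6006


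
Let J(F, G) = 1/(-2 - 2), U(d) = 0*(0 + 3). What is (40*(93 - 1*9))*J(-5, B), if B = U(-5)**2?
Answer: -840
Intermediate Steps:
U(d) = 0 (U(d) = 0*3 = 0)
B = 0 (B = 0**2 = 0)
J(F, G) = -1/4 (J(F, G) = 1/(-4) = -1/4)
(40*(93 - 1*9))*J(-5, B) = (40*(93 - 1*9))*(-1/4) = (40*(93 - 9))*(-1/4) = (40*84)*(-1/4) = 3360*(-1/4) = -840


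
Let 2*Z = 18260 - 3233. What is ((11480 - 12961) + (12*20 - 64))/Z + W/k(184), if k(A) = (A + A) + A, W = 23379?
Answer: 38875057/921656 ≈ 42.180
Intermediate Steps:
k(A) = 3*A (k(A) = 2*A + A = 3*A)
Z = 15027/2 (Z = (18260 - 3233)/2 = (½)*15027 = 15027/2 ≈ 7513.5)
((11480 - 12961) + (12*20 - 64))/Z + W/k(184) = ((11480 - 12961) + (12*20 - 64))/(15027/2) + 23379/((3*184)) = (-1481 + (240 - 64))*(2/15027) + 23379/552 = (-1481 + 176)*(2/15027) + 23379*(1/552) = -1305*2/15027 + 7793/184 = -870/5009 + 7793/184 = 38875057/921656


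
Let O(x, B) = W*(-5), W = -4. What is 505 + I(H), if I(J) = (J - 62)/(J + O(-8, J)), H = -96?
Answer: 19269/38 ≈ 507.08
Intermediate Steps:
O(x, B) = 20 (O(x, B) = -4*(-5) = 20)
I(J) = (-62 + J)/(20 + J) (I(J) = (J - 62)/(J + 20) = (-62 + J)/(20 + J))
505 + I(H) = 505 + (-62 - 96)/(20 - 96) = 505 - 158/(-76) = 505 - 1/76*(-158) = 505 + 79/38 = 19269/38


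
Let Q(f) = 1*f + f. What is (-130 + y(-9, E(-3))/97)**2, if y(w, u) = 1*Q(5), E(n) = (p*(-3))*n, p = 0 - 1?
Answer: 158760000/9409 ≈ 16873.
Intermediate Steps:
Q(f) = 2*f (Q(f) = f + f = 2*f)
p = -1
E(n) = 3*n (E(n) = (-1*(-3))*n = 3*n)
y(w, u) = 10 (y(w, u) = 1*(2*5) = 1*10 = 10)
(-130 + y(-9, E(-3))/97)**2 = (-130 + 10/97)**2 = (-12600/97)**2 = 158760000/9409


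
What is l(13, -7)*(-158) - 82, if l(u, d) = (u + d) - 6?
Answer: -82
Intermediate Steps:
l(u, d) = -6 + d + u (l(u, d) = (d + u) - 6 = -6 + d + u)
l(13, -7)*(-158) - 82 = (-6 - 7 + 13)*(-158) - 82 = 0*(-158) - 82 = 0 - 82 = -82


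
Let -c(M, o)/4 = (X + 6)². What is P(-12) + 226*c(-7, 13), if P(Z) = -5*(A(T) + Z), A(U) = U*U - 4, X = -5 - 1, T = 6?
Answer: -100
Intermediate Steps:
X = -6
c(M, o) = 0 (c(M, o) = -4*(-6 + 6)² = -4*0² = -4*0 = 0)
A(U) = -4 + U² (A(U) = U² - 4 = -4 + U²)
P(Z) = -160 - 5*Z (P(Z) = -5*((-4 + 6²) + Z) = -5*((-4 + 36) + Z) = -5*(32 + Z) = -160 - 5*Z)
P(-12) + 226*c(-7, 13) = (-160 - 5*(-12)) + 226*0 = (-160 + 60) + 0 = -100 + 0 = -100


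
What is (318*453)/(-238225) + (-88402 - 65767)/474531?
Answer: -105084998699/113045147475 ≈ -0.92958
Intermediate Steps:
(318*453)/(-238225) + (-88402 - 65767)/474531 = 144054*(-1/238225) - 154169*1/474531 = -144054/238225 - 154169/474531 = -105084998699/113045147475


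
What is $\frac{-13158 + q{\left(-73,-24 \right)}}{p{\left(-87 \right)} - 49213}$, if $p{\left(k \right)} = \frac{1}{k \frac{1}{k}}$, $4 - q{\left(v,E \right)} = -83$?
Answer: $\frac{4357}{16404} \approx 0.26561$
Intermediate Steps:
$q{\left(v,E \right)} = 87$ ($q{\left(v,E \right)} = 4 - -83 = 4 + 83 = 87$)
$p{\left(k \right)} = 1$ ($p{\left(k \right)} = 1^{-1} = 1$)
$\frac{-13158 + q{\left(-73,-24 \right)}}{p{\left(-87 \right)} - 49213} = \frac{-13158 + 87}{1 - 49213} = - \frac{13071}{-49212} = \left(-13071\right) \left(- \frac{1}{49212}\right) = \frac{4357}{16404}$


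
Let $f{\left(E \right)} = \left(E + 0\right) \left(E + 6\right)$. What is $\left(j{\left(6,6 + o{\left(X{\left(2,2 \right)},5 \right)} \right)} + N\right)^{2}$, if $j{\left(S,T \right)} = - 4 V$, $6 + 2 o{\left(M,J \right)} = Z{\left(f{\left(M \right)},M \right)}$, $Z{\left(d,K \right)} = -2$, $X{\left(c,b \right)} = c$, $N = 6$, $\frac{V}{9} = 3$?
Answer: $10404$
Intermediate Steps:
$V = 27$ ($V = 9 \cdot 3 = 27$)
$f{\left(E \right)} = E \left(6 + E\right)$
$o{\left(M,J \right)} = -4$ ($o{\left(M,J \right)} = -3 + \frac{1}{2} \left(-2\right) = -3 - 1 = -4$)
$j{\left(S,T \right)} = -108$ ($j{\left(S,T \right)} = \left(-4\right) 27 = -108$)
$\left(j{\left(6,6 + o{\left(X{\left(2,2 \right)},5 \right)} \right)} + N\right)^{2} = \left(-108 + 6\right)^{2} = \left(-102\right)^{2} = 10404$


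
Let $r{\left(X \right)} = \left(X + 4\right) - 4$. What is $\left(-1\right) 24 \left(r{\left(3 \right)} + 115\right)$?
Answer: $-2832$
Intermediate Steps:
$r{\left(X \right)} = X$ ($r{\left(X \right)} = \left(4 + X\right) - 4 = X$)
$\left(-1\right) 24 \left(r{\left(3 \right)} + 115\right) = \left(-1\right) 24 \left(3 + 115\right) = \left(-24\right) 118 = -2832$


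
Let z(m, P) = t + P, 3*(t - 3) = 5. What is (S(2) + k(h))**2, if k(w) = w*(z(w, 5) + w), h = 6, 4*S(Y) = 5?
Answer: 145161/16 ≈ 9072.6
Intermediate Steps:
t = 14/3 (t = 3 + (1/3)*5 = 3 + 5/3 = 14/3 ≈ 4.6667)
S(Y) = 5/4 (S(Y) = (1/4)*5 = 5/4)
z(m, P) = 14/3 + P
k(w) = w*(29/3 + w) (k(w) = w*((14/3 + 5) + w) = w*(29/3 + w))
(S(2) + k(h))**2 = (5/4 + (1/3)*6*(29 + 3*6))**2 = (5/4 + (1/3)*6*(29 + 18))**2 = (5/4 + (1/3)*6*47)**2 = (5/4 + 94)**2 = (381/4)**2 = 145161/16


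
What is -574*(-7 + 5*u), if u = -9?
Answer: 29848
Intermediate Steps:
-574*(-7 + 5*u) = -574*(-7 + 5*(-9)) = -574*(-7 - 45) = -574*(-52) = 29848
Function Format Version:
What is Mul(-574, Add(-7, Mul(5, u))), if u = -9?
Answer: 29848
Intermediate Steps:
Mul(-574, Add(-7, Mul(5, u))) = Mul(-574, Add(-7, Mul(5, -9))) = Mul(-574, Add(-7, -45)) = Mul(-574, -52) = 29848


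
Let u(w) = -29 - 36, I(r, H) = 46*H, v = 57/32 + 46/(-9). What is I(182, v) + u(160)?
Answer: -31417/144 ≈ -218.17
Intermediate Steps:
v = -959/288 (v = 57*(1/32) + 46*(-1/9) = 57/32 - 46/9 = -959/288 ≈ -3.3299)
u(w) = -65
I(182, v) + u(160) = 46*(-959/288) - 65 = -22057/144 - 65 = -31417/144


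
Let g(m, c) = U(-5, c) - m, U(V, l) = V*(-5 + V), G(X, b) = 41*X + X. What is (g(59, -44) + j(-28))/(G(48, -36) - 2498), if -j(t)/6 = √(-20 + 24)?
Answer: 21/482 ≈ 0.043568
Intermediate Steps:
G(X, b) = 42*X
j(t) = -12 (j(t) = -6*√(-20 + 24) = -6*√4 = -6*2 = -12)
g(m, c) = 50 - m (g(m, c) = -5*(-5 - 5) - m = -5*(-10) - m = 50 - m)
(g(59, -44) + j(-28))/(G(48, -36) - 2498) = ((50 - 1*59) - 12)/(42*48 - 2498) = ((50 - 59) - 12)/(2016 - 2498) = (-9 - 12)/(-482) = -21*(-1/482) = 21/482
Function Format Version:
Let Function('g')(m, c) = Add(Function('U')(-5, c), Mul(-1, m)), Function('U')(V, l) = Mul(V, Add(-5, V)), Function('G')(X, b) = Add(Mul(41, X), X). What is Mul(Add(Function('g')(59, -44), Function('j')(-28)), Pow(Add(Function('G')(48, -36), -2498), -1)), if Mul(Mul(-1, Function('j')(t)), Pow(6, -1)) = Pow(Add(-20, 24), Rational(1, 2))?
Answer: Rational(21, 482) ≈ 0.043568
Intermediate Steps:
Function('G')(X, b) = Mul(42, X)
Function('j')(t) = -12 (Function('j')(t) = Mul(-6, Pow(Add(-20, 24), Rational(1, 2))) = Mul(-6, Pow(4, Rational(1, 2))) = Mul(-6, 2) = -12)
Function('g')(m, c) = Add(50, Mul(-1, m)) (Function('g')(m, c) = Add(Mul(-5, Add(-5, -5)), Mul(-1, m)) = Add(Mul(-5, -10), Mul(-1, m)) = Add(50, Mul(-1, m)))
Mul(Add(Function('g')(59, -44), Function('j')(-28)), Pow(Add(Function('G')(48, -36), -2498), -1)) = Mul(Add(Add(50, Mul(-1, 59)), -12), Pow(Add(Mul(42, 48), -2498), -1)) = Mul(Add(Add(50, -59), -12), Pow(Add(2016, -2498), -1)) = Mul(Add(-9, -12), Pow(-482, -1)) = Mul(-21, Rational(-1, 482)) = Rational(21, 482)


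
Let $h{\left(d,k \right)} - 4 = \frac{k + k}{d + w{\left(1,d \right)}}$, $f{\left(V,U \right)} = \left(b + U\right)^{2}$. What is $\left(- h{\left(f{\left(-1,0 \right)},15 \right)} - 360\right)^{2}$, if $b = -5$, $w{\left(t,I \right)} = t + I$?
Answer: $\frac{38415204}{289} \approx 1.3292 \cdot 10^{5}$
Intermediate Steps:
$w{\left(t,I \right)} = I + t$
$f{\left(V,U \right)} = \left(-5 + U\right)^{2}$
$h{\left(d,k \right)} = 4 + \frac{2 k}{1 + 2 d}$ ($h{\left(d,k \right)} = 4 + \frac{k + k}{d + \left(d + 1\right)} = 4 + \frac{2 k}{d + \left(1 + d\right)} = 4 + \frac{2 k}{1 + 2 d}$)
$\left(- h{\left(f{\left(-1,0 \right)},15 \right)} - 360\right)^{2} = \left(- \frac{2 \left(2 + 15 + 4 \left(-5 + 0\right)^{2}\right)}{1 + 2 \left(-5 + 0\right)^{2}} - 360\right)^{2} = \left(- \frac{2 \left(2 + 15 + 4 \left(-5\right)^{2}\right)}{1 + 2 \left(-5\right)^{2}} - 360\right)^{2} = \left(- \frac{2 \left(2 + 15 + 4 \cdot 25\right)}{1 + 2 \cdot 25} - 360\right)^{2} = \left(- \frac{2 \left(2 + 15 + 100\right)}{1 + 50} - 360\right)^{2} = \left(- \frac{2 \cdot 117}{51} - 360\right)^{2} = \left(\left(-1\right) \frac{78}{17} - 360\right)^{2} = \left(- \frac{78}{17} - 360\right)^{2} = \left(- \frac{6198}{17}\right)^{2} = \frac{38415204}{289}$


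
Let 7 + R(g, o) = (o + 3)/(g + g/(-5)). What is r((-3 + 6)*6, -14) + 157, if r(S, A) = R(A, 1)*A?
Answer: 260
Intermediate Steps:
R(g, o) = -7 + 5*(3 + o)/(4*g) (R(g, o) = -7 + (o + 3)/(g + g/(-5)) = -7 + (3 + o)/(g + g*(-⅕)) = -7 + (3 + o)/(g - g/5) = -7 + (3 + o)/((4*g/5)) = -7 + (3 + o)*(5/(4*g)) = -7 + 5*(3 + o)/(4*g))
r(S, A) = 5 - 7*A (r(S, A) = ((15 - 28*A + 5*1)/(4*A))*A = ((15 - 28*A + 5)/(4*A))*A = ((20 - 28*A)/(4*A))*A = 5 - 7*A)
r((-3 + 6)*6, -14) + 157 = (5 - 7*(-14)) + 157 = (5 + 98) + 157 = 103 + 157 = 260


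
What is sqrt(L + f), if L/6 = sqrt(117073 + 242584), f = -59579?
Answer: sqrt(-59579 + 6*sqrt(359657)) ≈ 236.6*I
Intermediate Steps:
L = 6*sqrt(359657) (L = 6*sqrt(117073 + 242584) = 6*sqrt(359657) ≈ 3598.3)
sqrt(L + f) = sqrt(6*sqrt(359657) - 59579) = sqrt(-59579 + 6*sqrt(359657))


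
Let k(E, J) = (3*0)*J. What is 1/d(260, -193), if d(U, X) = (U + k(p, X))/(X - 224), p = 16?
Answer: -417/260 ≈ -1.6038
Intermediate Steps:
k(E, J) = 0 (k(E, J) = 0*J = 0)
d(U, X) = U/(-224 + X) (d(U, X) = (U + 0)/(X - 224) = U/(-224 + X))
1/d(260, -193) = 1/(260/(-224 - 193)) = 1/(260/(-417)) = 1/(260*(-1/417)) = 1/(-260/417) = -417/260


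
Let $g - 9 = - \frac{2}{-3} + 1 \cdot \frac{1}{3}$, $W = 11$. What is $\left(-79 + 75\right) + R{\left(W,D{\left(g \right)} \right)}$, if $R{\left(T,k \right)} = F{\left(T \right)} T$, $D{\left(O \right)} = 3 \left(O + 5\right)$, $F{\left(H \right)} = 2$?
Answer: $18$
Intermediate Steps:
$g = 10$ ($g = 9 + \left(- \frac{2}{-3} + 1 \cdot \frac{1}{3}\right) = 9 + \left(\left(-2\right) \left(- \frac{1}{3}\right) + 1 \cdot \frac{1}{3}\right) = 9 + \left(\frac{2}{3} + \frac{1}{3}\right) = 9 + 1 = 10$)
$D{\left(O \right)} = 15 + 3 O$ ($D{\left(O \right)} = 3 \left(5 + O\right) = 15 + 3 O$)
$R{\left(T,k \right)} = 2 T$
$\left(-79 + 75\right) + R{\left(W,D{\left(g \right)} \right)} = \left(-79 + 75\right) + 2 \cdot 11 = -4 + 22 = 18$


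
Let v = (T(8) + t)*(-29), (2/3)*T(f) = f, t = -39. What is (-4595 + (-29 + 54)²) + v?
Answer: -3187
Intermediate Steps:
T(f) = 3*f/2
v = 783 (v = ((3/2)*8 - 39)*(-29) = (12 - 39)*(-29) = -27*(-29) = 783)
(-4595 + (-29 + 54)²) + v = (-4595 + (-29 + 54)²) + 783 = (-4595 + 25²) + 783 = (-4595 + 625) + 783 = -3970 + 783 = -3187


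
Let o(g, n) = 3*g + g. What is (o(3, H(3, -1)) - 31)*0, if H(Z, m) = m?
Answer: 0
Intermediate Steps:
o(g, n) = 4*g
(o(3, H(3, -1)) - 31)*0 = (4*3 - 31)*0 = (12 - 31)*0 = -19*0 = 0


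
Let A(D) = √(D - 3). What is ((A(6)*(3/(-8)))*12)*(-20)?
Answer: 90*√3 ≈ 155.88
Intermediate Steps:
A(D) = √(-3 + D)
((A(6)*(3/(-8)))*12)*(-20) = ((√(-3 + 6)*(3/(-8)))*12)*(-20) = ((√3*(3*(-⅛)))*12)*(-20) = ((√3*(-3/8))*12)*(-20) = (-3*√3/8*12)*(-20) = -9*√3/2*(-20) = 90*√3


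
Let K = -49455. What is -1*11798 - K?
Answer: 37657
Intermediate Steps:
-1*11798 - K = -1*11798 - 1*(-49455) = -11798 + 49455 = 37657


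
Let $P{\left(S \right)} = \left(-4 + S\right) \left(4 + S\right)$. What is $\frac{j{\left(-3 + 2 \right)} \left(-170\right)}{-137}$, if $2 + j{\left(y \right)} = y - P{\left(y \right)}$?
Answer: $\frac{2040}{137} \approx 14.891$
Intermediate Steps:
$j{\left(y \right)} = 14 + y - y^{2}$ ($j{\left(y \right)} = -2 - \left(-16 + y^{2} - y\right) = -2 + \left(16 + y - y^{2}\right) = 14 + y - y^{2}$)
$\frac{j{\left(-3 + 2 \right)} \left(-170\right)}{-137} = \frac{\left(14 + \left(-3 + 2\right) - \left(-3 + 2\right)^{2}\right) \left(-170\right)}{-137} = \left(14 - 1 - \left(-1\right)^{2}\right) \left(-170\right) \left(- \frac{1}{137}\right) = \left(14 - 1 - 1\right) \left(-170\right) \left(- \frac{1}{137}\right) = 12 \left(-170\right) \left(- \frac{1}{137}\right) = \left(-2040\right) \left(- \frac{1}{137}\right) = \frac{2040}{137}$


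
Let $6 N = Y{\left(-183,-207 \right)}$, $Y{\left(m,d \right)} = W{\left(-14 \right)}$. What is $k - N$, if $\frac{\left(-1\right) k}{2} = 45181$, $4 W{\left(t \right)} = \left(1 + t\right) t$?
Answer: $- \frac{1084435}{12} \approx -90370.0$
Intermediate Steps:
$W{\left(t \right)} = \frac{t \left(1 + t\right)}{4}$ ($W{\left(t \right)} = \frac{\left(1 + t\right) t}{4} = \frac{t \left(1 + t\right)}{4}$)
$k = -90362$ ($k = \left(-2\right) 45181 = -90362$)
$Y{\left(m,d \right)} = \frac{91}{2}$ ($Y{\left(m,d \right)} = \frac{1}{4} \left(-14\right) \left(1 - 14\right) = \frac{1}{4} \left(-14\right) \left(-13\right) = \frac{91}{2}$)
$N = \frac{91}{12}$ ($N = \frac{1}{6} \cdot \frac{91}{2} = \frac{91}{12} \approx 7.5833$)
$k - N = -90362 - \frac{91}{12} = - \frac{1084435}{12}$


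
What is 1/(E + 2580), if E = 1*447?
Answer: 1/3027 ≈ 0.00033036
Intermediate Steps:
E = 447
1/(E + 2580) = 1/(447 + 2580) = 1/3027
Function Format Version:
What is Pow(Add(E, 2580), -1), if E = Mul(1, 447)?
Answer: Rational(1, 3027) ≈ 0.00033036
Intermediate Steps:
E = 447
Pow(Add(E, 2580), -1) = Pow(Add(447, 2580), -1) = Pow(3027, -1) = Rational(1, 3027)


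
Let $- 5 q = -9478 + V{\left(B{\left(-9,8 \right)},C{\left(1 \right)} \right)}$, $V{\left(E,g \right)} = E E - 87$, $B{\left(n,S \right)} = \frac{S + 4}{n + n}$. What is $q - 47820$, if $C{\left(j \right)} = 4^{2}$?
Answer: $- \frac{2065819}{45} \approx -45907.0$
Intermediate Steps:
$B{\left(n,S \right)} = \frac{4 + S}{2 n}$
$C{\left(j \right)} = 16$
$V{\left(E,g \right)} = -87 + E^{2}$ ($V{\left(E,g \right)} = E^{2} - 87 = -87 + E^{2}$)
$q = \frac{86081}{45}$ ($q = - \frac{-9478 - \left(87 - \left(\frac{4 + 8}{2 \left(-9\right)}\right)^{2}\right)}{5} = - \frac{-9478 - \left(87 - \left(\frac{1}{2} \left(- \frac{1}{9}\right) 12\right)^{2}\right)}{5} = - \frac{-9478 - \left(87 - \left(- \frac{2}{3}\right)^{2}\right)}{5} = - \frac{-9478 + \left(-87 + \frac{4}{9}\right)}{5} = - \frac{-9478 - \frac{779}{9}}{5} = \left(- \frac{1}{5}\right) \left(- \frac{86081}{9}\right) = \frac{86081}{45} \approx 1912.9$)
$q - 47820 = \frac{86081}{45} - 47820 = - \frac{2065819}{45}$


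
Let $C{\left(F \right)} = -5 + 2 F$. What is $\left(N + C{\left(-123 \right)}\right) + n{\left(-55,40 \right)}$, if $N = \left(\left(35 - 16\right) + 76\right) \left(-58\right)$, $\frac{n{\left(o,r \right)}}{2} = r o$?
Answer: $-10161$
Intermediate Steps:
$n{\left(o,r \right)} = 2 o r$ ($n{\left(o,r \right)} = 2 r o = 2 o r$)
$N = -5510$ ($N = \left(19 + 76\right) \left(-58\right) = 95 \left(-58\right) = -5510$)
$\left(N + C{\left(-123 \right)}\right) + n{\left(-55,40 \right)} = \left(-5510 + \left(-5 + 2 \left(-123\right)\right)\right) + 2 \left(-55\right) 40 = \left(-5510 - 251\right) - 4400 = -5761 - 4400 = -10161$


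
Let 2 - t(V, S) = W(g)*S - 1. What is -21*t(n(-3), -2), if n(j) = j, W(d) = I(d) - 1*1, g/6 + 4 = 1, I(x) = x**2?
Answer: -13629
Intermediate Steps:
g = -18 (g = -24 + 6*1 = -24 + 6 = -18)
W(d) = -1 + d**2 (W(d) = d**2 - 1*1 = d**2 - 1 = -1 + d**2)
t(V, S) = 3 - 323*S (t(V, S) = 2 - ((-1 + (-18)**2)*S - 1) = 2 - ((-1 + 324)*S - 1) = 2 - (323*S - 1) = 2 - (-1 + 323*S) = 2 + (1 - 323*S) = 3 - 323*S)
-21*t(n(-3), -2) = -21*(3 - 323*(-2)) = -21*(3 + 646) = -21*649 = -13629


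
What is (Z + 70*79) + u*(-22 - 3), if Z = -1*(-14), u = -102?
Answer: 8094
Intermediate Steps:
Z = 14
(Z + 70*79) + u*(-22 - 3) = (14 + 70*79) - 102*(-22 - 3) = (14 + 5530) - 102*(-25) = 5544 + 2550 = 8094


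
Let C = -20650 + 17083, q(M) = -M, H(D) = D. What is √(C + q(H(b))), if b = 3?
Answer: I*√3570 ≈ 59.749*I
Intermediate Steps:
C = -3567
√(C + q(H(b))) = √(-3567 - 1*3) = √(-3567 - 3) = √(-3570) = I*√3570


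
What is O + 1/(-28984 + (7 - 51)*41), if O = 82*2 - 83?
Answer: 2493827/30788 ≈ 81.000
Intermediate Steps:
O = 81 (O = 164 - 83 = 81)
O + 1/(-28984 + (7 - 51)*41) = 81 + 1/(-28984 + (7 - 51)*41) = 81 + 1/(-28984 - 44*41) = 81 + 1/(-28984 - 1804) = 81 + 1/(-30788) = 81 - 1/30788 = 2493827/30788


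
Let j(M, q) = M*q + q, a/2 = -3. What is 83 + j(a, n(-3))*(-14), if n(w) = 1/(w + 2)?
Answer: 13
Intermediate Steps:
a = -6 (a = 2*(-3) = -6)
n(w) = 1/(2 + w)
j(M, q) = q + M*q
83 + j(a, n(-3))*(-14) = 83 + ((1 - 6)/(2 - 3))*(-14) = 83 + (-5/(-1))*(-14) = 83 - 1*(-5)*(-14) = 83 + 5*(-14) = 83 - 70 = 13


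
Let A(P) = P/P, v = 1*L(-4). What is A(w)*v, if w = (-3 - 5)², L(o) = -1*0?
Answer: 0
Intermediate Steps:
L(o) = 0
w = 64 (w = (-8)² = 64)
v = 0 (v = 1*0 = 0)
A(P) = 1
A(w)*v = 1*0 = 0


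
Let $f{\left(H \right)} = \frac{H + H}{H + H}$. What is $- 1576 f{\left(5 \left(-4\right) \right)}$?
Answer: $-1576$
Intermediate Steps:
$f{\left(H \right)} = 1$ ($f{\left(H \right)} = \frac{2 H}{2 H} = 2 H \frac{1}{2 H} = 1$)
$- 1576 f{\left(5 \left(-4\right) \right)} = \left(-1576\right) 1 = -1576$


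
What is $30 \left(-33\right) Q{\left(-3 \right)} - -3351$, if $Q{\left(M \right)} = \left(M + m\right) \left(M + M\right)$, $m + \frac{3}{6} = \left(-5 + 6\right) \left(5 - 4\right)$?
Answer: $-11499$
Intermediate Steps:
$m = \frac{1}{2}$ ($m = - \frac{1}{2} + \left(-5 + 6\right) \left(5 - 4\right) = - \frac{1}{2} + 1 \cdot 1 = - \frac{1}{2} + 1 = \frac{1}{2} \approx 0.5$)
$Q{\left(M \right)} = 2 M \left(\frac{1}{2} + M\right)$ ($Q{\left(M \right)} = \left(M + \frac{1}{2}\right) \left(M + M\right) = \left(\frac{1}{2} + M\right) 2 M = 2 M \left(\frac{1}{2} + M\right)$)
$30 \left(-33\right) Q{\left(-3 \right)} - -3351 = 30 \left(-33\right) \left(- 3 \left(1 + 2 \left(-3\right)\right)\right) - -3351 = - 990 \left(- 3 \left(1 - 6\right)\right) + 3351 = - 990 \left(\left(-3\right) \left(-5\right)\right) + 3351 = \left(-990\right) 15 + 3351 = -14850 + 3351 = -11499$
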